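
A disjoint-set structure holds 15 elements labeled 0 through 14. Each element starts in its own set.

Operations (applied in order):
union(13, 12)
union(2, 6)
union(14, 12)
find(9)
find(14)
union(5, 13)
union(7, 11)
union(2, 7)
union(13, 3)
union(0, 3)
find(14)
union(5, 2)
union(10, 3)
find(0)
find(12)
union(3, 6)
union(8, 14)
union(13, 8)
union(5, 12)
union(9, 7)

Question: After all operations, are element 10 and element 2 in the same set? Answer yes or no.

Answer: yes

Derivation:
Step 1: union(13, 12) -> merged; set of 13 now {12, 13}
Step 2: union(2, 6) -> merged; set of 2 now {2, 6}
Step 3: union(14, 12) -> merged; set of 14 now {12, 13, 14}
Step 4: find(9) -> no change; set of 9 is {9}
Step 5: find(14) -> no change; set of 14 is {12, 13, 14}
Step 6: union(5, 13) -> merged; set of 5 now {5, 12, 13, 14}
Step 7: union(7, 11) -> merged; set of 7 now {7, 11}
Step 8: union(2, 7) -> merged; set of 2 now {2, 6, 7, 11}
Step 9: union(13, 3) -> merged; set of 13 now {3, 5, 12, 13, 14}
Step 10: union(0, 3) -> merged; set of 0 now {0, 3, 5, 12, 13, 14}
Step 11: find(14) -> no change; set of 14 is {0, 3, 5, 12, 13, 14}
Step 12: union(5, 2) -> merged; set of 5 now {0, 2, 3, 5, 6, 7, 11, 12, 13, 14}
Step 13: union(10, 3) -> merged; set of 10 now {0, 2, 3, 5, 6, 7, 10, 11, 12, 13, 14}
Step 14: find(0) -> no change; set of 0 is {0, 2, 3, 5, 6, 7, 10, 11, 12, 13, 14}
Step 15: find(12) -> no change; set of 12 is {0, 2, 3, 5, 6, 7, 10, 11, 12, 13, 14}
Step 16: union(3, 6) -> already same set; set of 3 now {0, 2, 3, 5, 6, 7, 10, 11, 12, 13, 14}
Step 17: union(8, 14) -> merged; set of 8 now {0, 2, 3, 5, 6, 7, 8, 10, 11, 12, 13, 14}
Step 18: union(13, 8) -> already same set; set of 13 now {0, 2, 3, 5, 6, 7, 8, 10, 11, 12, 13, 14}
Step 19: union(5, 12) -> already same set; set of 5 now {0, 2, 3, 5, 6, 7, 8, 10, 11, 12, 13, 14}
Step 20: union(9, 7) -> merged; set of 9 now {0, 2, 3, 5, 6, 7, 8, 9, 10, 11, 12, 13, 14}
Set of 10: {0, 2, 3, 5, 6, 7, 8, 9, 10, 11, 12, 13, 14}; 2 is a member.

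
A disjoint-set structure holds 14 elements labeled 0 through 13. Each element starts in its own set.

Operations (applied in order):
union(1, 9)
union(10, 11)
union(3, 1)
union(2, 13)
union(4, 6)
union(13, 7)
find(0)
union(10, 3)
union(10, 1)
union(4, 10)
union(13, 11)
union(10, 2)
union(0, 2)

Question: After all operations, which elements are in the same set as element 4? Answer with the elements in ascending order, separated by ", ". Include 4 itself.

Step 1: union(1, 9) -> merged; set of 1 now {1, 9}
Step 2: union(10, 11) -> merged; set of 10 now {10, 11}
Step 3: union(3, 1) -> merged; set of 3 now {1, 3, 9}
Step 4: union(2, 13) -> merged; set of 2 now {2, 13}
Step 5: union(4, 6) -> merged; set of 4 now {4, 6}
Step 6: union(13, 7) -> merged; set of 13 now {2, 7, 13}
Step 7: find(0) -> no change; set of 0 is {0}
Step 8: union(10, 3) -> merged; set of 10 now {1, 3, 9, 10, 11}
Step 9: union(10, 1) -> already same set; set of 10 now {1, 3, 9, 10, 11}
Step 10: union(4, 10) -> merged; set of 4 now {1, 3, 4, 6, 9, 10, 11}
Step 11: union(13, 11) -> merged; set of 13 now {1, 2, 3, 4, 6, 7, 9, 10, 11, 13}
Step 12: union(10, 2) -> already same set; set of 10 now {1, 2, 3, 4, 6, 7, 9, 10, 11, 13}
Step 13: union(0, 2) -> merged; set of 0 now {0, 1, 2, 3, 4, 6, 7, 9, 10, 11, 13}
Component of 4: {0, 1, 2, 3, 4, 6, 7, 9, 10, 11, 13}

Answer: 0, 1, 2, 3, 4, 6, 7, 9, 10, 11, 13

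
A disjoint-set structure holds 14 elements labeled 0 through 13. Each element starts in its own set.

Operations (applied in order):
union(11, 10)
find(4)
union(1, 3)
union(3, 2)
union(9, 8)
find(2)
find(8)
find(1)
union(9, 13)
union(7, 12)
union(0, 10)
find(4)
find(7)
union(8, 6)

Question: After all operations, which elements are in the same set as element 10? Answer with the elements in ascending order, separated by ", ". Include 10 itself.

Answer: 0, 10, 11

Derivation:
Step 1: union(11, 10) -> merged; set of 11 now {10, 11}
Step 2: find(4) -> no change; set of 4 is {4}
Step 3: union(1, 3) -> merged; set of 1 now {1, 3}
Step 4: union(3, 2) -> merged; set of 3 now {1, 2, 3}
Step 5: union(9, 8) -> merged; set of 9 now {8, 9}
Step 6: find(2) -> no change; set of 2 is {1, 2, 3}
Step 7: find(8) -> no change; set of 8 is {8, 9}
Step 8: find(1) -> no change; set of 1 is {1, 2, 3}
Step 9: union(9, 13) -> merged; set of 9 now {8, 9, 13}
Step 10: union(7, 12) -> merged; set of 7 now {7, 12}
Step 11: union(0, 10) -> merged; set of 0 now {0, 10, 11}
Step 12: find(4) -> no change; set of 4 is {4}
Step 13: find(7) -> no change; set of 7 is {7, 12}
Step 14: union(8, 6) -> merged; set of 8 now {6, 8, 9, 13}
Component of 10: {0, 10, 11}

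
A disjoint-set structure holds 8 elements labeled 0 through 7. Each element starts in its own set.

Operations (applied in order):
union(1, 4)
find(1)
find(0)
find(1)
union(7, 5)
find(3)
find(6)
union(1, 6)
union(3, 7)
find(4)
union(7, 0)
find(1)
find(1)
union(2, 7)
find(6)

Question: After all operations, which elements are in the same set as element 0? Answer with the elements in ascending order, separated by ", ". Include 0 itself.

Answer: 0, 2, 3, 5, 7

Derivation:
Step 1: union(1, 4) -> merged; set of 1 now {1, 4}
Step 2: find(1) -> no change; set of 1 is {1, 4}
Step 3: find(0) -> no change; set of 0 is {0}
Step 4: find(1) -> no change; set of 1 is {1, 4}
Step 5: union(7, 5) -> merged; set of 7 now {5, 7}
Step 6: find(3) -> no change; set of 3 is {3}
Step 7: find(6) -> no change; set of 6 is {6}
Step 8: union(1, 6) -> merged; set of 1 now {1, 4, 6}
Step 9: union(3, 7) -> merged; set of 3 now {3, 5, 7}
Step 10: find(4) -> no change; set of 4 is {1, 4, 6}
Step 11: union(7, 0) -> merged; set of 7 now {0, 3, 5, 7}
Step 12: find(1) -> no change; set of 1 is {1, 4, 6}
Step 13: find(1) -> no change; set of 1 is {1, 4, 6}
Step 14: union(2, 7) -> merged; set of 2 now {0, 2, 3, 5, 7}
Step 15: find(6) -> no change; set of 6 is {1, 4, 6}
Component of 0: {0, 2, 3, 5, 7}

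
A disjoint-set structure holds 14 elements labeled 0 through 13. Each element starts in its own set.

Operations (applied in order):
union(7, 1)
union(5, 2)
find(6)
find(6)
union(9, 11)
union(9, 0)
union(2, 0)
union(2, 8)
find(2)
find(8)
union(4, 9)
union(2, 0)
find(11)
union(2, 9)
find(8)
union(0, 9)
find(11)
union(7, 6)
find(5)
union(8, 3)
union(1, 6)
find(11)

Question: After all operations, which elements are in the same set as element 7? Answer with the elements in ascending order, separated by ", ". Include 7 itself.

Step 1: union(7, 1) -> merged; set of 7 now {1, 7}
Step 2: union(5, 2) -> merged; set of 5 now {2, 5}
Step 3: find(6) -> no change; set of 6 is {6}
Step 4: find(6) -> no change; set of 6 is {6}
Step 5: union(9, 11) -> merged; set of 9 now {9, 11}
Step 6: union(9, 0) -> merged; set of 9 now {0, 9, 11}
Step 7: union(2, 0) -> merged; set of 2 now {0, 2, 5, 9, 11}
Step 8: union(2, 8) -> merged; set of 2 now {0, 2, 5, 8, 9, 11}
Step 9: find(2) -> no change; set of 2 is {0, 2, 5, 8, 9, 11}
Step 10: find(8) -> no change; set of 8 is {0, 2, 5, 8, 9, 11}
Step 11: union(4, 9) -> merged; set of 4 now {0, 2, 4, 5, 8, 9, 11}
Step 12: union(2, 0) -> already same set; set of 2 now {0, 2, 4, 5, 8, 9, 11}
Step 13: find(11) -> no change; set of 11 is {0, 2, 4, 5, 8, 9, 11}
Step 14: union(2, 9) -> already same set; set of 2 now {0, 2, 4, 5, 8, 9, 11}
Step 15: find(8) -> no change; set of 8 is {0, 2, 4, 5, 8, 9, 11}
Step 16: union(0, 9) -> already same set; set of 0 now {0, 2, 4, 5, 8, 9, 11}
Step 17: find(11) -> no change; set of 11 is {0, 2, 4, 5, 8, 9, 11}
Step 18: union(7, 6) -> merged; set of 7 now {1, 6, 7}
Step 19: find(5) -> no change; set of 5 is {0, 2, 4, 5, 8, 9, 11}
Step 20: union(8, 3) -> merged; set of 8 now {0, 2, 3, 4, 5, 8, 9, 11}
Step 21: union(1, 6) -> already same set; set of 1 now {1, 6, 7}
Step 22: find(11) -> no change; set of 11 is {0, 2, 3, 4, 5, 8, 9, 11}
Component of 7: {1, 6, 7}

Answer: 1, 6, 7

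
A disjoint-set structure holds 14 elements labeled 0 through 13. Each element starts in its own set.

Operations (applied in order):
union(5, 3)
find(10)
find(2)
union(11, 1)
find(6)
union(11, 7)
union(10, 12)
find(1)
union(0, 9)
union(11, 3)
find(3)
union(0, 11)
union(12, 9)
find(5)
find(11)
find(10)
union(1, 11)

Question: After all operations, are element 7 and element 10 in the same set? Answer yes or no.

Step 1: union(5, 3) -> merged; set of 5 now {3, 5}
Step 2: find(10) -> no change; set of 10 is {10}
Step 3: find(2) -> no change; set of 2 is {2}
Step 4: union(11, 1) -> merged; set of 11 now {1, 11}
Step 5: find(6) -> no change; set of 6 is {6}
Step 6: union(11, 7) -> merged; set of 11 now {1, 7, 11}
Step 7: union(10, 12) -> merged; set of 10 now {10, 12}
Step 8: find(1) -> no change; set of 1 is {1, 7, 11}
Step 9: union(0, 9) -> merged; set of 0 now {0, 9}
Step 10: union(11, 3) -> merged; set of 11 now {1, 3, 5, 7, 11}
Step 11: find(3) -> no change; set of 3 is {1, 3, 5, 7, 11}
Step 12: union(0, 11) -> merged; set of 0 now {0, 1, 3, 5, 7, 9, 11}
Step 13: union(12, 9) -> merged; set of 12 now {0, 1, 3, 5, 7, 9, 10, 11, 12}
Step 14: find(5) -> no change; set of 5 is {0, 1, 3, 5, 7, 9, 10, 11, 12}
Step 15: find(11) -> no change; set of 11 is {0, 1, 3, 5, 7, 9, 10, 11, 12}
Step 16: find(10) -> no change; set of 10 is {0, 1, 3, 5, 7, 9, 10, 11, 12}
Step 17: union(1, 11) -> already same set; set of 1 now {0, 1, 3, 5, 7, 9, 10, 11, 12}
Set of 7: {0, 1, 3, 5, 7, 9, 10, 11, 12}; 10 is a member.

Answer: yes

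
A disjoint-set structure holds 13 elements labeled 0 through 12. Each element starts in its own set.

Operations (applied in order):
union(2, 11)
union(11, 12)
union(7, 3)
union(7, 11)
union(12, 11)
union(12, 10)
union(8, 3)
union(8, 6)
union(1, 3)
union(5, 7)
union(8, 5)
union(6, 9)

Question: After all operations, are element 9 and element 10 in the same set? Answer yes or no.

Step 1: union(2, 11) -> merged; set of 2 now {2, 11}
Step 2: union(11, 12) -> merged; set of 11 now {2, 11, 12}
Step 3: union(7, 3) -> merged; set of 7 now {3, 7}
Step 4: union(7, 11) -> merged; set of 7 now {2, 3, 7, 11, 12}
Step 5: union(12, 11) -> already same set; set of 12 now {2, 3, 7, 11, 12}
Step 6: union(12, 10) -> merged; set of 12 now {2, 3, 7, 10, 11, 12}
Step 7: union(8, 3) -> merged; set of 8 now {2, 3, 7, 8, 10, 11, 12}
Step 8: union(8, 6) -> merged; set of 8 now {2, 3, 6, 7, 8, 10, 11, 12}
Step 9: union(1, 3) -> merged; set of 1 now {1, 2, 3, 6, 7, 8, 10, 11, 12}
Step 10: union(5, 7) -> merged; set of 5 now {1, 2, 3, 5, 6, 7, 8, 10, 11, 12}
Step 11: union(8, 5) -> already same set; set of 8 now {1, 2, 3, 5, 6, 7, 8, 10, 11, 12}
Step 12: union(6, 9) -> merged; set of 6 now {1, 2, 3, 5, 6, 7, 8, 9, 10, 11, 12}
Set of 9: {1, 2, 3, 5, 6, 7, 8, 9, 10, 11, 12}; 10 is a member.

Answer: yes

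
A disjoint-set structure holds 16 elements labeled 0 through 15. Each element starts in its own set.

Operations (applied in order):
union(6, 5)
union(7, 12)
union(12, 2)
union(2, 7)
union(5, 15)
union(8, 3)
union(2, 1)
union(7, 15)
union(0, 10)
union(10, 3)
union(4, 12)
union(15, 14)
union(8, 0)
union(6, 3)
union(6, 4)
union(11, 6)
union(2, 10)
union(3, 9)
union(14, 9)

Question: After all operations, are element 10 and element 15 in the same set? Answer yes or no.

Answer: yes

Derivation:
Step 1: union(6, 5) -> merged; set of 6 now {5, 6}
Step 2: union(7, 12) -> merged; set of 7 now {7, 12}
Step 3: union(12, 2) -> merged; set of 12 now {2, 7, 12}
Step 4: union(2, 7) -> already same set; set of 2 now {2, 7, 12}
Step 5: union(5, 15) -> merged; set of 5 now {5, 6, 15}
Step 6: union(8, 3) -> merged; set of 8 now {3, 8}
Step 7: union(2, 1) -> merged; set of 2 now {1, 2, 7, 12}
Step 8: union(7, 15) -> merged; set of 7 now {1, 2, 5, 6, 7, 12, 15}
Step 9: union(0, 10) -> merged; set of 0 now {0, 10}
Step 10: union(10, 3) -> merged; set of 10 now {0, 3, 8, 10}
Step 11: union(4, 12) -> merged; set of 4 now {1, 2, 4, 5, 6, 7, 12, 15}
Step 12: union(15, 14) -> merged; set of 15 now {1, 2, 4, 5, 6, 7, 12, 14, 15}
Step 13: union(8, 0) -> already same set; set of 8 now {0, 3, 8, 10}
Step 14: union(6, 3) -> merged; set of 6 now {0, 1, 2, 3, 4, 5, 6, 7, 8, 10, 12, 14, 15}
Step 15: union(6, 4) -> already same set; set of 6 now {0, 1, 2, 3, 4, 5, 6, 7, 8, 10, 12, 14, 15}
Step 16: union(11, 6) -> merged; set of 11 now {0, 1, 2, 3, 4, 5, 6, 7, 8, 10, 11, 12, 14, 15}
Step 17: union(2, 10) -> already same set; set of 2 now {0, 1, 2, 3, 4, 5, 6, 7, 8, 10, 11, 12, 14, 15}
Step 18: union(3, 9) -> merged; set of 3 now {0, 1, 2, 3, 4, 5, 6, 7, 8, 9, 10, 11, 12, 14, 15}
Step 19: union(14, 9) -> already same set; set of 14 now {0, 1, 2, 3, 4, 5, 6, 7, 8, 9, 10, 11, 12, 14, 15}
Set of 10: {0, 1, 2, 3, 4, 5, 6, 7, 8, 9, 10, 11, 12, 14, 15}; 15 is a member.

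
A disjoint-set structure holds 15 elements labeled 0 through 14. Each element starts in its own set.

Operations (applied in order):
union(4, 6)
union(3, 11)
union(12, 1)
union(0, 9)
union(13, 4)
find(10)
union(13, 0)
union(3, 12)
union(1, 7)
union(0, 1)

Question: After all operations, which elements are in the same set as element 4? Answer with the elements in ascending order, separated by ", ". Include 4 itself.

Answer: 0, 1, 3, 4, 6, 7, 9, 11, 12, 13

Derivation:
Step 1: union(4, 6) -> merged; set of 4 now {4, 6}
Step 2: union(3, 11) -> merged; set of 3 now {3, 11}
Step 3: union(12, 1) -> merged; set of 12 now {1, 12}
Step 4: union(0, 9) -> merged; set of 0 now {0, 9}
Step 5: union(13, 4) -> merged; set of 13 now {4, 6, 13}
Step 6: find(10) -> no change; set of 10 is {10}
Step 7: union(13, 0) -> merged; set of 13 now {0, 4, 6, 9, 13}
Step 8: union(3, 12) -> merged; set of 3 now {1, 3, 11, 12}
Step 9: union(1, 7) -> merged; set of 1 now {1, 3, 7, 11, 12}
Step 10: union(0, 1) -> merged; set of 0 now {0, 1, 3, 4, 6, 7, 9, 11, 12, 13}
Component of 4: {0, 1, 3, 4, 6, 7, 9, 11, 12, 13}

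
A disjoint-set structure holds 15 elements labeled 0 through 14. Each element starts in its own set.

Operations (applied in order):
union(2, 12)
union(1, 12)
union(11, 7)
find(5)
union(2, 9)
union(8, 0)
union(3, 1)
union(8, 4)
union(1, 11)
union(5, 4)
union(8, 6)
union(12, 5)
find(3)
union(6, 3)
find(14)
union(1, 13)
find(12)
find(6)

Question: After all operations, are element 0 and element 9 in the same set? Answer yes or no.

Answer: yes

Derivation:
Step 1: union(2, 12) -> merged; set of 2 now {2, 12}
Step 2: union(1, 12) -> merged; set of 1 now {1, 2, 12}
Step 3: union(11, 7) -> merged; set of 11 now {7, 11}
Step 4: find(5) -> no change; set of 5 is {5}
Step 5: union(2, 9) -> merged; set of 2 now {1, 2, 9, 12}
Step 6: union(8, 0) -> merged; set of 8 now {0, 8}
Step 7: union(3, 1) -> merged; set of 3 now {1, 2, 3, 9, 12}
Step 8: union(8, 4) -> merged; set of 8 now {0, 4, 8}
Step 9: union(1, 11) -> merged; set of 1 now {1, 2, 3, 7, 9, 11, 12}
Step 10: union(5, 4) -> merged; set of 5 now {0, 4, 5, 8}
Step 11: union(8, 6) -> merged; set of 8 now {0, 4, 5, 6, 8}
Step 12: union(12, 5) -> merged; set of 12 now {0, 1, 2, 3, 4, 5, 6, 7, 8, 9, 11, 12}
Step 13: find(3) -> no change; set of 3 is {0, 1, 2, 3, 4, 5, 6, 7, 8, 9, 11, 12}
Step 14: union(6, 3) -> already same set; set of 6 now {0, 1, 2, 3, 4, 5, 6, 7, 8, 9, 11, 12}
Step 15: find(14) -> no change; set of 14 is {14}
Step 16: union(1, 13) -> merged; set of 1 now {0, 1, 2, 3, 4, 5, 6, 7, 8, 9, 11, 12, 13}
Step 17: find(12) -> no change; set of 12 is {0, 1, 2, 3, 4, 5, 6, 7, 8, 9, 11, 12, 13}
Step 18: find(6) -> no change; set of 6 is {0, 1, 2, 3, 4, 5, 6, 7, 8, 9, 11, 12, 13}
Set of 0: {0, 1, 2, 3, 4, 5, 6, 7, 8, 9, 11, 12, 13}; 9 is a member.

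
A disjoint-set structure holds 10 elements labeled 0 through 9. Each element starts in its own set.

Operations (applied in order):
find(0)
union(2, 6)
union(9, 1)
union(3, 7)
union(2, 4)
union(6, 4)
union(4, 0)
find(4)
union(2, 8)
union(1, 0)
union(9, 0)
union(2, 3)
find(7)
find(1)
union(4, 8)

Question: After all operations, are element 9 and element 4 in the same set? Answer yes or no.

Step 1: find(0) -> no change; set of 0 is {0}
Step 2: union(2, 6) -> merged; set of 2 now {2, 6}
Step 3: union(9, 1) -> merged; set of 9 now {1, 9}
Step 4: union(3, 7) -> merged; set of 3 now {3, 7}
Step 5: union(2, 4) -> merged; set of 2 now {2, 4, 6}
Step 6: union(6, 4) -> already same set; set of 6 now {2, 4, 6}
Step 7: union(4, 0) -> merged; set of 4 now {0, 2, 4, 6}
Step 8: find(4) -> no change; set of 4 is {0, 2, 4, 6}
Step 9: union(2, 8) -> merged; set of 2 now {0, 2, 4, 6, 8}
Step 10: union(1, 0) -> merged; set of 1 now {0, 1, 2, 4, 6, 8, 9}
Step 11: union(9, 0) -> already same set; set of 9 now {0, 1, 2, 4, 6, 8, 9}
Step 12: union(2, 3) -> merged; set of 2 now {0, 1, 2, 3, 4, 6, 7, 8, 9}
Step 13: find(7) -> no change; set of 7 is {0, 1, 2, 3, 4, 6, 7, 8, 9}
Step 14: find(1) -> no change; set of 1 is {0, 1, 2, 3, 4, 6, 7, 8, 9}
Step 15: union(4, 8) -> already same set; set of 4 now {0, 1, 2, 3, 4, 6, 7, 8, 9}
Set of 9: {0, 1, 2, 3, 4, 6, 7, 8, 9}; 4 is a member.

Answer: yes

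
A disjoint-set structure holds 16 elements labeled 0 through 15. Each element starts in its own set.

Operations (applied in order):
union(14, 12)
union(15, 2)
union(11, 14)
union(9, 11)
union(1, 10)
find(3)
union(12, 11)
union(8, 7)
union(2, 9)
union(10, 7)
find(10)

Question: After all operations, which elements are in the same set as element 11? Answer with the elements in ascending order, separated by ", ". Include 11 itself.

Step 1: union(14, 12) -> merged; set of 14 now {12, 14}
Step 2: union(15, 2) -> merged; set of 15 now {2, 15}
Step 3: union(11, 14) -> merged; set of 11 now {11, 12, 14}
Step 4: union(9, 11) -> merged; set of 9 now {9, 11, 12, 14}
Step 5: union(1, 10) -> merged; set of 1 now {1, 10}
Step 6: find(3) -> no change; set of 3 is {3}
Step 7: union(12, 11) -> already same set; set of 12 now {9, 11, 12, 14}
Step 8: union(8, 7) -> merged; set of 8 now {7, 8}
Step 9: union(2, 9) -> merged; set of 2 now {2, 9, 11, 12, 14, 15}
Step 10: union(10, 7) -> merged; set of 10 now {1, 7, 8, 10}
Step 11: find(10) -> no change; set of 10 is {1, 7, 8, 10}
Component of 11: {2, 9, 11, 12, 14, 15}

Answer: 2, 9, 11, 12, 14, 15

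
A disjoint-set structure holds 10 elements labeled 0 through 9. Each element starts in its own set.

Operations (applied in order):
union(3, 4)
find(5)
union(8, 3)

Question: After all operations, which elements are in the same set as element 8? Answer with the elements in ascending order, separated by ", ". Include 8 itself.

Step 1: union(3, 4) -> merged; set of 3 now {3, 4}
Step 2: find(5) -> no change; set of 5 is {5}
Step 3: union(8, 3) -> merged; set of 8 now {3, 4, 8}
Component of 8: {3, 4, 8}

Answer: 3, 4, 8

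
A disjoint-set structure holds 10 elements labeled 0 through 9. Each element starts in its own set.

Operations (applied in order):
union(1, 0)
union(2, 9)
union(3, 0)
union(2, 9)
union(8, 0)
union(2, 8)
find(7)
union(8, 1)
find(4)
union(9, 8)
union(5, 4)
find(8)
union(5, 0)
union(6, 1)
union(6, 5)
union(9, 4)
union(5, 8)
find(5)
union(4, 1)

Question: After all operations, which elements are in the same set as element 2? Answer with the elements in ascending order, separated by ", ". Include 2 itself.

Step 1: union(1, 0) -> merged; set of 1 now {0, 1}
Step 2: union(2, 9) -> merged; set of 2 now {2, 9}
Step 3: union(3, 0) -> merged; set of 3 now {0, 1, 3}
Step 4: union(2, 9) -> already same set; set of 2 now {2, 9}
Step 5: union(8, 0) -> merged; set of 8 now {0, 1, 3, 8}
Step 6: union(2, 8) -> merged; set of 2 now {0, 1, 2, 3, 8, 9}
Step 7: find(7) -> no change; set of 7 is {7}
Step 8: union(8, 1) -> already same set; set of 8 now {0, 1, 2, 3, 8, 9}
Step 9: find(4) -> no change; set of 4 is {4}
Step 10: union(9, 8) -> already same set; set of 9 now {0, 1, 2, 3, 8, 9}
Step 11: union(5, 4) -> merged; set of 5 now {4, 5}
Step 12: find(8) -> no change; set of 8 is {0, 1, 2, 3, 8, 9}
Step 13: union(5, 0) -> merged; set of 5 now {0, 1, 2, 3, 4, 5, 8, 9}
Step 14: union(6, 1) -> merged; set of 6 now {0, 1, 2, 3, 4, 5, 6, 8, 9}
Step 15: union(6, 5) -> already same set; set of 6 now {0, 1, 2, 3, 4, 5, 6, 8, 9}
Step 16: union(9, 4) -> already same set; set of 9 now {0, 1, 2, 3, 4, 5, 6, 8, 9}
Step 17: union(5, 8) -> already same set; set of 5 now {0, 1, 2, 3, 4, 5, 6, 8, 9}
Step 18: find(5) -> no change; set of 5 is {0, 1, 2, 3, 4, 5, 6, 8, 9}
Step 19: union(4, 1) -> already same set; set of 4 now {0, 1, 2, 3, 4, 5, 6, 8, 9}
Component of 2: {0, 1, 2, 3, 4, 5, 6, 8, 9}

Answer: 0, 1, 2, 3, 4, 5, 6, 8, 9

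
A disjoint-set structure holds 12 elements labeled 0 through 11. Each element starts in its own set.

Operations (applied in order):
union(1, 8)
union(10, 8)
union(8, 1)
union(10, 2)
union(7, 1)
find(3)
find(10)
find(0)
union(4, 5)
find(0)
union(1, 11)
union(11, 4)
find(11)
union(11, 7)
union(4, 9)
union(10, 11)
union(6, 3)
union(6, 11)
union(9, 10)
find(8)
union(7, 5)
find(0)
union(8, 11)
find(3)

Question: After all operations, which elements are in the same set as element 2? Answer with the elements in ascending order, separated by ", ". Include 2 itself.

Answer: 1, 2, 3, 4, 5, 6, 7, 8, 9, 10, 11

Derivation:
Step 1: union(1, 8) -> merged; set of 1 now {1, 8}
Step 2: union(10, 8) -> merged; set of 10 now {1, 8, 10}
Step 3: union(8, 1) -> already same set; set of 8 now {1, 8, 10}
Step 4: union(10, 2) -> merged; set of 10 now {1, 2, 8, 10}
Step 5: union(7, 1) -> merged; set of 7 now {1, 2, 7, 8, 10}
Step 6: find(3) -> no change; set of 3 is {3}
Step 7: find(10) -> no change; set of 10 is {1, 2, 7, 8, 10}
Step 8: find(0) -> no change; set of 0 is {0}
Step 9: union(4, 5) -> merged; set of 4 now {4, 5}
Step 10: find(0) -> no change; set of 0 is {0}
Step 11: union(1, 11) -> merged; set of 1 now {1, 2, 7, 8, 10, 11}
Step 12: union(11, 4) -> merged; set of 11 now {1, 2, 4, 5, 7, 8, 10, 11}
Step 13: find(11) -> no change; set of 11 is {1, 2, 4, 5, 7, 8, 10, 11}
Step 14: union(11, 7) -> already same set; set of 11 now {1, 2, 4, 5, 7, 8, 10, 11}
Step 15: union(4, 9) -> merged; set of 4 now {1, 2, 4, 5, 7, 8, 9, 10, 11}
Step 16: union(10, 11) -> already same set; set of 10 now {1, 2, 4, 5, 7, 8, 9, 10, 11}
Step 17: union(6, 3) -> merged; set of 6 now {3, 6}
Step 18: union(6, 11) -> merged; set of 6 now {1, 2, 3, 4, 5, 6, 7, 8, 9, 10, 11}
Step 19: union(9, 10) -> already same set; set of 9 now {1, 2, 3, 4, 5, 6, 7, 8, 9, 10, 11}
Step 20: find(8) -> no change; set of 8 is {1, 2, 3, 4, 5, 6, 7, 8, 9, 10, 11}
Step 21: union(7, 5) -> already same set; set of 7 now {1, 2, 3, 4, 5, 6, 7, 8, 9, 10, 11}
Step 22: find(0) -> no change; set of 0 is {0}
Step 23: union(8, 11) -> already same set; set of 8 now {1, 2, 3, 4, 5, 6, 7, 8, 9, 10, 11}
Step 24: find(3) -> no change; set of 3 is {1, 2, 3, 4, 5, 6, 7, 8, 9, 10, 11}
Component of 2: {1, 2, 3, 4, 5, 6, 7, 8, 9, 10, 11}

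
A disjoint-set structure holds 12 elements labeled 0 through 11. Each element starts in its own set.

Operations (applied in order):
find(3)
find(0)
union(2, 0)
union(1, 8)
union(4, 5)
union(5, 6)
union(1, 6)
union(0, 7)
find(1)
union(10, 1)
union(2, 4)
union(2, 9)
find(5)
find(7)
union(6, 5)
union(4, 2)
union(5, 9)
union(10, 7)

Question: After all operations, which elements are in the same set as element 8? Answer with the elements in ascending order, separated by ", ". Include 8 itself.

Answer: 0, 1, 2, 4, 5, 6, 7, 8, 9, 10

Derivation:
Step 1: find(3) -> no change; set of 3 is {3}
Step 2: find(0) -> no change; set of 0 is {0}
Step 3: union(2, 0) -> merged; set of 2 now {0, 2}
Step 4: union(1, 8) -> merged; set of 1 now {1, 8}
Step 5: union(4, 5) -> merged; set of 4 now {4, 5}
Step 6: union(5, 6) -> merged; set of 5 now {4, 5, 6}
Step 7: union(1, 6) -> merged; set of 1 now {1, 4, 5, 6, 8}
Step 8: union(0, 7) -> merged; set of 0 now {0, 2, 7}
Step 9: find(1) -> no change; set of 1 is {1, 4, 5, 6, 8}
Step 10: union(10, 1) -> merged; set of 10 now {1, 4, 5, 6, 8, 10}
Step 11: union(2, 4) -> merged; set of 2 now {0, 1, 2, 4, 5, 6, 7, 8, 10}
Step 12: union(2, 9) -> merged; set of 2 now {0, 1, 2, 4, 5, 6, 7, 8, 9, 10}
Step 13: find(5) -> no change; set of 5 is {0, 1, 2, 4, 5, 6, 7, 8, 9, 10}
Step 14: find(7) -> no change; set of 7 is {0, 1, 2, 4, 5, 6, 7, 8, 9, 10}
Step 15: union(6, 5) -> already same set; set of 6 now {0, 1, 2, 4, 5, 6, 7, 8, 9, 10}
Step 16: union(4, 2) -> already same set; set of 4 now {0, 1, 2, 4, 5, 6, 7, 8, 9, 10}
Step 17: union(5, 9) -> already same set; set of 5 now {0, 1, 2, 4, 5, 6, 7, 8, 9, 10}
Step 18: union(10, 7) -> already same set; set of 10 now {0, 1, 2, 4, 5, 6, 7, 8, 9, 10}
Component of 8: {0, 1, 2, 4, 5, 6, 7, 8, 9, 10}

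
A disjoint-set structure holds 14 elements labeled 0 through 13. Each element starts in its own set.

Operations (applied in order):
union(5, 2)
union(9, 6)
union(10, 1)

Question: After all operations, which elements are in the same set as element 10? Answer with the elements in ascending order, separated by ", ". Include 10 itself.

Answer: 1, 10

Derivation:
Step 1: union(5, 2) -> merged; set of 5 now {2, 5}
Step 2: union(9, 6) -> merged; set of 9 now {6, 9}
Step 3: union(10, 1) -> merged; set of 10 now {1, 10}
Component of 10: {1, 10}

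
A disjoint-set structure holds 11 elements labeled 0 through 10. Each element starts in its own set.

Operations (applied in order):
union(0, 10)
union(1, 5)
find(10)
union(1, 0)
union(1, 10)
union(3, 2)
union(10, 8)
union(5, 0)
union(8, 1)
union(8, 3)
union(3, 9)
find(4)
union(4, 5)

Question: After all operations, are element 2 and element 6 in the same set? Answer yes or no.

Step 1: union(0, 10) -> merged; set of 0 now {0, 10}
Step 2: union(1, 5) -> merged; set of 1 now {1, 5}
Step 3: find(10) -> no change; set of 10 is {0, 10}
Step 4: union(1, 0) -> merged; set of 1 now {0, 1, 5, 10}
Step 5: union(1, 10) -> already same set; set of 1 now {0, 1, 5, 10}
Step 6: union(3, 2) -> merged; set of 3 now {2, 3}
Step 7: union(10, 8) -> merged; set of 10 now {0, 1, 5, 8, 10}
Step 8: union(5, 0) -> already same set; set of 5 now {0, 1, 5, 8, 10}
Step 9: union(8, 1) -> already same set; set of 8 now {0, 1, 5, 8, 10}
Step 10: union(8, 3) -> merged; set of 8 now {0, 1, 2, 3, 5, 8, 10}
Step 11: union(3, 9) -> merged; set of 3 now {0, 1, 2, 3, 5, 8, 9, 10}
Step 12: find(4) -> no change; set of 4 is {4}
Step 13: union(4, 5) -> merged; set of 4 now {0, 1, 2, 3, 4, 5, 8, 9, 10}
Set of 2: {0, 1, 2, 3, 4, 5, 8, 9, 10}; 6 is not a member.

Answer: no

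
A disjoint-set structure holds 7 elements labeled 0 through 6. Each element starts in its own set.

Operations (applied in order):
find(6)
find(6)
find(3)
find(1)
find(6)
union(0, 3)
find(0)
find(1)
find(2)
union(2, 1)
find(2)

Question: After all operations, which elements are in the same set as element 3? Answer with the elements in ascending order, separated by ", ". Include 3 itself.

Answer: 0, 3

Derivation:
Step 1: find(6) -> no change; set of 6 is {6}
Step 2: find(6) -> no change; set of 6 is {6}
Step 3: find(3) -> no change; set of 3 is {3}
Step 4: find(1) -> no change; set of 1 is {1}
Step 5: find(6) -> no change; set of 6 is {6}
Step 6: union(0, 3) -> merged; set of 0 now {0, 3}
Step 7: find(0) -> no change; set of 0 is {0, 3}
Step 8: find(1) -> no change; set of 1 is {1}
Step 9: find(2) -> no change; set of 2 is {2}
Step 10: union(2, 1) -> merged; set of 2 now {1, 2}
Step 11: find(2) -> no change; set of 2 is {1, 2}
Component of 3: {0, 3}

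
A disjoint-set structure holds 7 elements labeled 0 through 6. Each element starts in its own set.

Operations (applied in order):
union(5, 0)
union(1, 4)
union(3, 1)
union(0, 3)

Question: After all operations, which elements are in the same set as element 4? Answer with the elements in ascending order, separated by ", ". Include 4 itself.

Answer: 0, 1, 3, 4, 5

Derivation:
Step 1: union(5, 0) -> merged; set of 5 now {0, 5}
Step 2: union(1, 4) -> merged; set of 1 now {1, 4}
Step 3: union(3, 1) -> merged; set of 3 now {1, 3, 4}
Step 4: union(0, 3) -> merged; set of 0 now {0, 1, 3, 4, 5}
Component of 4: {0, 1, 3, 4, 5}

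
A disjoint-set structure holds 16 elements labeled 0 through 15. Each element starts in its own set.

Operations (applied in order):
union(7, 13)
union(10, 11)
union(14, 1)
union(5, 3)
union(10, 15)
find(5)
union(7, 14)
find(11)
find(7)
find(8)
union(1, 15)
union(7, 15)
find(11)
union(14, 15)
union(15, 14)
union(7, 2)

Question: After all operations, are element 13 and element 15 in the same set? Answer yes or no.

Answer: yes

Derivation:
Step 1: union(7, 13) -> merged; set of 7 now {7, 13}
Step 2: union(10, 11) -> merged; set of 10 now {10, 11}
Step 3: union(14, 1) -> merged; set of 14 now {1, 14}
Step 4: union(5, 3) -> merged; set of 5 now {3, 5}
Step 5: union(10, 15) -> merged; set of 10 now {10, 11, 15}
Step 6: find(5) -> no change; set of 5 is {3, 5}
Step 7: union(7, 14) -> merged; set of 7 now {1, 7, 13, 14}
Step 8: find(11) -> no change; set of 11 is {10, 11, 15}
Step 9: find(7) -> no change; set of 7 is {1, 7, 13, 14}
Step 10: find(8) -> no change; set of 8 is {8}
Step 11: union(1, 15) -> merged; set of 1 now {1, 7, 10, 11, 13, 14, 15}
Step 12: union(7, 15) -> already same set; set of 7 now {1, 7, 10, 11, 13, 14, 15}
Step 13: find(11) -> no change; set of 11 is {1, 7, 10, 11, 13, 14, 15}
Step 14: union(14, 15) -> already same set; set of 14 now {1, 7, 10, 11, 13, 14, 15}
Step 15: union(15, 14) -> already same set; set of 15 now {1, 7, 10, 11, 13, 14, 15}
Step 16: union(7, 2) -> merged; set of 7 now {1, 2, 7, 10, 11, 13, 14, 15}
Set of 13: {1, 2, 7, 10, 11, 13, 14, 15}; 15 is a member.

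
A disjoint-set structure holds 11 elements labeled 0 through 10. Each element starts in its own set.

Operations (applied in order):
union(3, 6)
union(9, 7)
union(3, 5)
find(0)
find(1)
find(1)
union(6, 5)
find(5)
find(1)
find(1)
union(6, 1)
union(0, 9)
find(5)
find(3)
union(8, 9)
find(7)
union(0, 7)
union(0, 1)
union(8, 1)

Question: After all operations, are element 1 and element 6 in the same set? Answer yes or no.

Answer: yes

Derivation:
Step 1: union(3, 6) -> merged; set of 3 now {3, 6}
Step 2: union(9, 7) -> merged; set of 9 now {7, 9}
Step 3: union(3, 5) -> merged; set of 3 now {3, 5, 6}
Step 4: find(0) -> no change; set of 0 is {0}
Step 5: find(1) -> no change; set of 1 is {1}
Step 6: find(1) -> no change; set of 1 is {1}
Step 7: union(6, 5) -> already same set; set of 6 now {3, 5, 6}
Step 8: find(5) -> no change; set of 5 is {3, 5, 6}
Step 9: find(1) -> no change; set of 1 is {1}
Step 10: find(1) -> no change; set of 1 is {1}
Step 11: union(6, 1) -> merged; set of 6 now {1, 3, 5, 6}
Step 12: union(0, 9) -> merged; set of 0 now {0, 7, 9}
Step 13: find(5) -> no change; set of 5 is {1, 3, 5, 6}
Step 14: find(3) -> no change; set of 3 is {1, 3, 5, 6}
Step 15: union(8, 9) -> merged; set of 8 now {0, 7, 8, 9}
Step 16: find(7) -> no change; set of 7 is {0, 7, 8, 9}
Step 17: union(0, 7) -> already same set; set of 0 now {0, 7, 8, 9}
Step 18: union(0, 1) -> merged; set of 0 now {0, 1, 3, 5, 6, 7, 8, 9}
Step 19: union(8, 1) -> already same set; set of 8 now {0, 1, 3, 5, 6, 7, 8, 9}
Set of 1: {0, 1, 3, 5, 6, 7, 8, 9}; 6 is a member.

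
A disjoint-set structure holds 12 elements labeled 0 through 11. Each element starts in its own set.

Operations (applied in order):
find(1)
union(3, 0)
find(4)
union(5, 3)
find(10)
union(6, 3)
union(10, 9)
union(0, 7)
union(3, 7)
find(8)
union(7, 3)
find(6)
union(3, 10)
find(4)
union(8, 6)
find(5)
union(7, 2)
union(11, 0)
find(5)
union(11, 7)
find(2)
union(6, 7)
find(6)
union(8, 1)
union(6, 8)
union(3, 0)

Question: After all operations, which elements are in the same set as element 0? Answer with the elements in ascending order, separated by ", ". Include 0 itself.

Answer: 0, 1, 2, 3, 5, 6, 7, 8, 9, 10, 11

Derivation:
Step 1: find(1) -> no change; set of 1 is {1}
Step 2: union(3, 0) -> merged; set of 3 now {0, 3}
Step 3: find(4) -> no change; set of 4 is {4}
Step 4: union(5, 3) -> merged; set of 5 now {0, 3, 5}
Step 5: find(10) -> no change; set of 10 is {10}
Step 6: union(6, 3) -> merged; set of 6 now {0, 3, 5, 6}
Step 7: union(10, 9) -> merged; set of 10 now {9, 10}
Step 8: union(0, 7) -> merged; set of 0 now {0, 3, 5, 6, 7}
Step 9: union(3, 7) -> already same set; set of 3 now {0, 3, 5, 6, 7}
Step 10: find(8) -> no change; set of 8 is {8}
Step 11: union(7, 3) -> already same set; set of 7 now {0, 3, 5, 6, 7}
Step 12: find(6) -> no change; set of 6 is {0, 3, 5, 6, 7}
Step 13: union(3, 10) -> merged; set of 3 now {0, 3, 5, 6, 7, 9, 10}
Step 14: find(4) -> no change; set of 4 is {4}
Step 15: union(8, 6) -> merged; set of 8 now {0, 3, 5, 6, 7, 8, 9, 10}
Step 16: find(5) -> no change; set of 5 is {0, 3, 5, 6, 7, 8, 9, 10}
Step 17: union(7, 2) -> merged; set of 7 now {0, 2, 3, 5, 6, 7, 8, 9, 10}
Step 18: union(11, 0) -> merged; set of 11 now {0, 2, 3, 5, 6, 7, 8, 9, 10, 11}
Step 19: find(5) -> no change; set of 5 is {0, 2, 3, 5, 6, 7, 8, 9, 10, 11}
Step 20: union(11, 7) -> already same set; set of 11 now {0, 2, 3, 5, 6, 7, 8, 9, 10, 11}
Step 21: find(2) -> no change; set of 2 is {0, 2, 3, 5, 6, 7, 8, 9, 10, 11}
Step 22: union(6, 7) -> already same set; set of 6 now {0, 2, 3, 5, 6, 7, 8, 9, 10, 11}
Step 23: find(6) -> no change; set of 6 is {0, 2, 3, 5, 6, 7, 8, 9, 10, 11}
Step 24: union(8, 1) -> merged; set of 8 now {0, 1, 2, 3, 5, 6, 7, 8, 9, 10, 11}
Step 25: union(6, 8) -> already same set; set of 6 now {0, 1, 2, 3, 5, 6, 7, 8, 9, 10, 11}
Step 26: union(3, 0) -> already same set; set of 3 now {0, 1, 2, 3, 5, 6, 7, 8, 9, 10, 11}
Component of 0: {0, 1, 2, 3, 5, 6, 7, 8, 9, 10, 11}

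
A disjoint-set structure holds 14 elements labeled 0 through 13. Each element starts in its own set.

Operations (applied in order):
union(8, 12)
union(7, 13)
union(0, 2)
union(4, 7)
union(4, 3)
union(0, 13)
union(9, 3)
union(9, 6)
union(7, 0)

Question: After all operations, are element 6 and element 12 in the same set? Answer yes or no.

Step 1: union(8, 12) -> merged; set of 8 now {8, 12}
Step 2: union(7, 13) -> merged; set of 7 now {7, 13}
Step 3: union(0, 2) -> merged; set of 0 now {0, 2}
Step 4: union(4, 7) -> merged; set of 4 now {4, 7, 13}
Step 5: union(4, 3) -> merged; set of 4 now {3, 4, 7, 13}
Step 6: union(0, 13) -> merged; set of 0 now {0, 2, 3, 4, 7, 13}
Step 7: union(9, 3) -> merged; set of 9 now {0, 2, 3, 4, 7, 9, 13}
Step 8: union(9, 6) -> merged; set of 9 now {0, 2, 3, 4, 6, 7, 9, 13}
Step 9: union(7, 0) -> already same set; set of 7 now {0, 2, 3, 4, 6, 7, 9, 13}
Set of 6: {0, 2, 3, 4, 6, 7, 9, 13}; 12 is not a member.

Answer: no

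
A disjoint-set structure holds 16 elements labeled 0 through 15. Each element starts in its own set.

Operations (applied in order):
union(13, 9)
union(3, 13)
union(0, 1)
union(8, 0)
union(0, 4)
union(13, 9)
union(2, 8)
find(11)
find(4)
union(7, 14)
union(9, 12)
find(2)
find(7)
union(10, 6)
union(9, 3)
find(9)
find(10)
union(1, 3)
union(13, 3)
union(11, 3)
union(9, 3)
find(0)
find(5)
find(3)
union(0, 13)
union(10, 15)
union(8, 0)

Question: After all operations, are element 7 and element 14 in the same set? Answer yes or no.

Step 1: union(13, 9) -> merged; set of 13 now {9, 13}
Step 2: union(3, 13) -> merged; set of 3 now {3, 9, 13}
Step 3: union(0, 1) -> merged; set of 0 now {0, 1}
Step 4: union(8, 0) -> merged; set of 8 now {0, 1, 8}
Step 5: union(0, 4) -> merged; set of 0 now {0, 1, 4, 8}
Step 6: union(13, 9) -> already same set; set of 13 now {3, 9, 13}
Step 7: union(2, 8) -> merged; set of 2 now {0, 1, 2, 4, 8}
Step 8: find(11) -> no change; set of 11 is {11}
Step 9: find(4) -> no change; set of 4 is {0, 1, 2, 4, 8}
Step 10: union(7, 14) -> merged; set of 7 now {7, 14}
Step 11: union(9, 12) -> merged; set of 9 now {3, 9, 12, 13}
Step 12: find(2) -> no change; set of 2 is {0, 1, 2, 4, 8}
Step 13: find(7) -> no change; set of 7 is {7, 14}
Step 14: union(10, 6) -> merged; set of 10 now {6, 10}
Step 15: union(9, 3) -> already same set; set of 9 now {3, 9, 12, 13}
Step 16: find(9) -> no change; set of 9 is {3, 9, 12, 13}
Step 17: find(10) -> no change; set of 10 is {6, 10}
Step 18: union(1, 3) -> merged; set of 1 now {0, 1, 2, 3, 4, 8, 9, 12, 13}
Step 19: union(13, 3) -> already same set; set of 13 now {0, 1, 2, 3, 4, 8, 9, 12, 13}
Step 20: union(11, 3) -> merged; set of 11 now {0, 1, 2, 3, 4, 8, 9, 11, 12, 13}
Step 21: union(9, 3) -> already same set; set of 9 now {0, 1, 2, 3, 4, 8, 9, 11, 12, 13}
Step 22: find(0) -> no change; set of 0 is {0, 1, 2, 3, 4, 8, 9, 11, 12, 13}
Step 23: find(5) -> no change; set of 5 is {5}
Step 24: find(3) -> no change; set of 3 is {0, 1, 2, 3, 4, 8, 9, 11, 12, 13}
Step 25: union(0, 13) -> already same set; set of 0 now {0, 1, 2, 3, 4, 8, 9, 11, 12, 13}
Step 26: union(10, 15) -> merged; set of 10 now {6, 10, 15}
Step 27: union(8, 0) -> already same set; set of 8 now {0, 1, 2, 3, 4, 8, 9, 11, 12, 13}
Set of 7: {7, 14}; 14 is a member.

Answer: yes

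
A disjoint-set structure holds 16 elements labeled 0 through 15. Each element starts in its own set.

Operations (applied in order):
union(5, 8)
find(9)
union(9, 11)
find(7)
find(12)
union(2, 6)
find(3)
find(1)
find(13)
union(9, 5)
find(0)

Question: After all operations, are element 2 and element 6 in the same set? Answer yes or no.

Answer: yes

Derivation:
Step 1: union(5, 8) -> merged; set of 5 now {5, 8}
Step 2: find(9) -> no change; set of 9 is {9}
Step 3: union(9, 11) -> merged; set of 9 now {9, 11}
Step 4: find(7) -> no change; set of 7 is {7}
Step 5: find(12) -> no change; set of 12 is {12}
Step 6: union(2, 6) -> merged; set of 2 now {2, 6}
Step 7: find(3) -> no change; set of 3 is {3}
Step 8: find(1) -> no change; set of 1 is {1}
Step 9: find(13) -> no change; set of 13 is {13}
Step 10: union(9, 5) -> merged; set of 9 now {5, 8, 9, 11}
Step 11: find(0) -> no change; set of 0 is {0}
Set of 2: {2, 6}; 6 is a member.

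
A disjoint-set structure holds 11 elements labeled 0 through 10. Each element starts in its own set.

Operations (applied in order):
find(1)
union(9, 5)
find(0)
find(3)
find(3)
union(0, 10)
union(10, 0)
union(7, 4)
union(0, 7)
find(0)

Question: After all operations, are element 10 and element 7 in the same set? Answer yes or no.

Answer: yes

Derivation:
Step 1: find(1) -> no change; set of 1 is {1}
Step 2: union(9, 5) -> merged; set of 9 now {5, 9}
Step 3: find(0) -> no change; set of 0 is {0}
Step 4: find(3) -> no change; set of 3 is {3}
Step 5: find(3) -> no change; set of 3 is {3}
Step 6: union(0, 10) -> merged; set of 0 now {0, 10}
Step 7: union(10, 0) -> already same set; set of 10 now {0, 10}
Step 8: union(7, 4) -> merged; set of 7 now {4, 7}
Step 9: union(0, 7) -> merged; set of 0 now {0, 4, 7, 10}
Step 10: find(0) -> no change; set of 0 is {0, 4, 7, 10}
Set of 10: {0, 4, 7, 10}; 7 is a member.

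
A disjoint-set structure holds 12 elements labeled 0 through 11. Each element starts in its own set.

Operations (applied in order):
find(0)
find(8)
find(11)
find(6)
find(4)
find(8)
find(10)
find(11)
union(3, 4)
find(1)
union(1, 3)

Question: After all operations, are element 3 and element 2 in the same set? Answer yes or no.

Answer: no

Derivation:
Step 1: find(0) -> no change; set of 0 is {0}
Step 2: find(8) -> no change; set of 8 is {8}
Step 3: find(11) -> no change; set of 11 is {11}
Step 4: find(6) -> no change; set of 6 is {6}
Step 5: find(4) -> no change; set of 4 is {4}
Step 6: find(8) -> no change; set of 8 is {8}
Step 7: find(10) -> no change; set of 10 is {10}
Step 8: find(11) -> no change; set of 11 is {11}
Step 9: union(3, 4) -> merged; set of 3 now {3, 4}
Step 10: find(1) -> no change; set of 1 is {1}
Step 11: union(1, 3) -> merged; set of 1 now {1, 3, 4}
Set of 3: {1, 3, 4}; 2 is not a member.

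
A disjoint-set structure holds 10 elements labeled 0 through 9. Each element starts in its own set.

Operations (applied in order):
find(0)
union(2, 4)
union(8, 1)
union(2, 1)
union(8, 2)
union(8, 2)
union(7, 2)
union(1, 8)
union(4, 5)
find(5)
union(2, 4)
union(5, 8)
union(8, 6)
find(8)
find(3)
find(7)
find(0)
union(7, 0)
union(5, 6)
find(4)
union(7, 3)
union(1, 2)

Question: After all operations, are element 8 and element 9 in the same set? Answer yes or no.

Step 1: find(0) -> no change; set of 0 is {0}
Step 2: union(2, 4) -> merged; set of 2 now {2, 4}
Step 3: union(8, 1) -> merged; set of 8 now {1, 8}
Step 4: union(2, 1) -> merged; set of 2 now {1, 2, 4, 8}
Step 5: union(8, 2) -> already same set; set of 8 now {1, 2, 4, 8}
Step 6: union(8, 2) -> already same set; set of 8 now {1, 2, 4, 8}
Step 7: union(7, 2) -> merged; set of 7 now {1, 2, 4, 7, 8}
Step 8: union(1, 8) -> already same set; set of 1 now {1, 2, 4, 7, 8}
Step 9: union(4, 5) -> merged; set of 4 now {1, 2, 4, 5, 7, 8}
Step 10: find(5) -> no change; set of 5 is {1, 2, 4, 5, 7, 8}
Step 11: union(2, 4) -> already same set; set of 2 now {1, 2, 4, 5, 7, 8}
Step 12: union(5, 8) -> already same set; set of 5 now {1, 2, 4, 5, 7, 8}
Step 13: union(8, 6) -> merged; set of 8 now {1, 2, 4, 5, 6, 7, 8}
Step 14: find(8) -> no change; set of 8 is {1, 2, 4, 5, 6, 7, 8}
Step 15: find(3) -> no change; set of 3 is {3}
Step 16: find(7) -> no change; set of 7 is {1, 2, 4, 5, 6, 7, 8}
Step 17: find(0) -> no change; set of 0 is {0}
Step 18: union(7, 0) -> merged; set of 7 now {0, 1, 2, 4, 5, 6, 7, 8}
Step 19: union(5, 6) -> already same set; set of 5 now {0, 1, 2, 4, 5, 6, 7, 8}
Step 20: find(4) -> no change; set of 4 is {0, 1, 2, 4, 5, 6, 7, 8}
Step 21: union(7, 3) -> merged; set of 7 now {0, 1, 2, 3, 4, 5, 6, 7, 8}
Step 22: union(1, 2) -> already same set; set of 1 now {0, 1, 2, 3, 4, 5, 6, 7, 8}
Set of 8: {0, 1, 2, 3, 4, 5, 6, 7, 8}; 9 is not a member.

Answer: no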